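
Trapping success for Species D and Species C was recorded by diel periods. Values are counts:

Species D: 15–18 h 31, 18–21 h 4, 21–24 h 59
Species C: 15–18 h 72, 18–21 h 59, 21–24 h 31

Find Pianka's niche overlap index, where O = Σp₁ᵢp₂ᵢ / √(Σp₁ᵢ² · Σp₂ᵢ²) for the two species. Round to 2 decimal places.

Proportions for Species D (n=94): 31/94=0.3298, 4/94=0.0426, 59/94=0.6277
Proportions for Species C (n=162): 72/162=0.4444, 59/162=0.3642, 31/162=0.1914
Σ p₁ᵢp₂ᵢ = 0.146563 + 0.015515 + 0.120142 = 0.282220
Σp_1ᵢ² = 0.3298² + 0.0426² + 0.6277² = 0.108768 + 0.001815 + 0.394007 = 0.504590
Σp_2ᵢ² = 0.4444² + 0.3642² + 0.1914² = 0.197491 + 0.132642 + 0.036634 = 0.366767
O = 0.282220 / √(0.504590 × 0.366767) = 0.282220 / 0.4301941 = 0.6560

0.66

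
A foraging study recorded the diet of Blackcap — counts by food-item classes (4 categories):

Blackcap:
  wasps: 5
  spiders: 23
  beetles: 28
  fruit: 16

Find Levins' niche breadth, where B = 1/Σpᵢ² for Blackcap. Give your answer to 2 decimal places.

Proportions for Blackcap (n=72): 5/72=0.0694, 23/72=0.3194, 28/72=0.3889, 16/72=0.2222
Σpᵢ² = 0.0694² + 0.3194² + 0.3889² + 0.2222² = 0.004816 + 0.102016 + 0.151243 + 0.049373 = 0.307448
B = 1 / 0.307448 = 3.2526

3.25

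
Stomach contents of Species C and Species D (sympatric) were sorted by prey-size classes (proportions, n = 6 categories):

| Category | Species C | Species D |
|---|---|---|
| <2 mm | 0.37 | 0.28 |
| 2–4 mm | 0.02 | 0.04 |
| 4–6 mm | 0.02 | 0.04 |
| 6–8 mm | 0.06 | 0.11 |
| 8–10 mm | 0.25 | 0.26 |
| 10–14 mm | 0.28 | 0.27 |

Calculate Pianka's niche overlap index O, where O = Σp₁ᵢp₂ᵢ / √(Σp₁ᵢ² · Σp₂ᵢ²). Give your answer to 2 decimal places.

0.98

Σ p₁ᵢp₂ᵢ = 0.1036 + 0.0008 + 0.0008 + 0.0066 + 0.0650 + 0.0756 = 0.2524
Σp_1ᵢ² = 0.37² + 0.02² + 0.02² + 0.06² + 0.25² + 0.28² = 0.1369 + 0.0004 + 0.0004 + 0.0036 + 0.0625 + 0.0784 = 0.2822
Σp_2ᵢ² = 0.28² + 0.04² + 0.04² + 0.11² + 0.26² + 0.27² = 0.0784 + 0.0016 + 0.0016 + 0.0121 + 0.0676 + 0.0729 = 0.2342
O = 0.2524 / √(0.2822 × 0.2342) = 0.2524 / 0.25708 = 0.9818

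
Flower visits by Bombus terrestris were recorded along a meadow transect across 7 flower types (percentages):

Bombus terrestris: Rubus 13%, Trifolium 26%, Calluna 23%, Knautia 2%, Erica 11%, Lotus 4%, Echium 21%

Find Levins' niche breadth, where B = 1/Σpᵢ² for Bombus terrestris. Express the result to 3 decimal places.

Convert percentages to proportions (divide by 100).
Σpᵢ² = 0.13² + 0.26² + 0.23² + 0.02² + 0.11² + 0.04² + 0.21² = 0.0169 + 0.0676 + 0.0529 + 0.0004 + 0.0121 + 0.0016 + 0.0441 = 0.1956
B = 1 / 0.1956 = 5.11247

5.112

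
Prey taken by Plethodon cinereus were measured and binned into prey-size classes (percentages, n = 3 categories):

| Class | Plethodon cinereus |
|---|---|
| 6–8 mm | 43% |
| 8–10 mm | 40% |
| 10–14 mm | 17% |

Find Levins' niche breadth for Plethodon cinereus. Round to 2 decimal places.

2.68

Convert percentages to proportions (divide by 100).
Σpᵢ² = 0.43² + 0.40² + 0.17² = 0.1849 + 0.1600 + 0.0289 = 0.3738
B = 1 / 0.3738 = 2.6752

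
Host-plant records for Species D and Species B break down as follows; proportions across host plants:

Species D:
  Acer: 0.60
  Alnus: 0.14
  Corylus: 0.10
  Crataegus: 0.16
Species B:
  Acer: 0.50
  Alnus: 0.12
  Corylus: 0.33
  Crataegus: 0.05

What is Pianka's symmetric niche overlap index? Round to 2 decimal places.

Σ p₁ᵢp₂ᵢ = 0.3000 + 0.0168 + 0.0330 + 0.0080 = 0.3578
Σp_1ᵢ² = 0.60² + 0.14² + 0.10² + 0.16² = 0.3600 + 0.0196 + 0.0100 + 0.0256 = 0.4152
Σp_2ᵢ² = 0.50² + 0.12² + 0.33² + 0.05² = 0.2500 + 0.0144 + 0.1089 + 0.0025 = 0.3758
O = 0.3578 / √(0.4152 × 0.3758) = 0.3578 / 0.39501 = 0.9058

0.91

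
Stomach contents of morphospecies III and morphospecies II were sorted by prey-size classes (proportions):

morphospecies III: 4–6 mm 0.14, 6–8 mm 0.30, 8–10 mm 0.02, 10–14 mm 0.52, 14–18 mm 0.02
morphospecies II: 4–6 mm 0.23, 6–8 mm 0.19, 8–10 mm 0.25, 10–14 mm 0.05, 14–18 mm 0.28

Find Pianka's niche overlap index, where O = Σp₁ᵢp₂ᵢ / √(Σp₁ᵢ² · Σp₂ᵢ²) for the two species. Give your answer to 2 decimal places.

Σ p₁ᵢp₂ᵢ = 0.0322 + 0.0570 + 0.0050 + 0.0260 + 0.0056 = 0.1258
Σp_1ᵢ² = 0.14² + 0.30² + 0.02² + 0.52² + 0.02² = 0.0196 + 0.0900 + 0.0004 + 0.2704 + 0.0004 = 0.3808
Σp_2ᵢ² = 0.23² + 0.19² + 0.25² + 0.05² + 0.28² = 0.0529 + 0.0361 + 0.0625 + 0.0025 + 0.0784 = 0.2324
O = 0.1258 / √(0.3808 × 0.2324) = 0.1258 / 0.29749 = 0.4229

0.42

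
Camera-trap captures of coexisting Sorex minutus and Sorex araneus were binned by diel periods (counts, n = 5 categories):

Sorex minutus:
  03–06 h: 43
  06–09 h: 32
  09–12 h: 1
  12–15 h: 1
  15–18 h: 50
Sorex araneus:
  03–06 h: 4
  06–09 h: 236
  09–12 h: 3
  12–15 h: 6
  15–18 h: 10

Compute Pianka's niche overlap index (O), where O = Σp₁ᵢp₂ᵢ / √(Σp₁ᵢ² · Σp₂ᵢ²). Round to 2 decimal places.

Proportions for Sorex minutus (n=127): 43/127=0.3386, 32/127=0.2520, 1/127=0.0079, 1/127=0.0079, 50/127=0.3937
Proportions for Sorex araneus (n=259): 4/259=0.0154, 236/259=0.9112, 3/259=0.0116, 6/259=0.0232, 10/259=0.0386
Σ p₁ᵢp₂ᵢ = 0.005214 + 0.229622 + 0.000092 + 0.000183 + 0.015197 = 0.250308
Σp_1ᵢ² = 0.3386² + 0.2520² + 0.0079² + 0.0079² + 0.3937² = 0.114650 + 0.063504 + 0.000062 + 0.000062 + 0.155000 = 0.333278
Σp_2ᵢ² = 0.0154² + 0.9112² + 0.0116² + 0.0232² + 0.0386² = 0.000237 + 0.830285 + 0.000135 + 0.000538 + 0.001490 = 0.832685
O = 0.250308 / √(0.333278 × 0.832685) = 0.250308 / 0.5267975 = 0.4752

0.48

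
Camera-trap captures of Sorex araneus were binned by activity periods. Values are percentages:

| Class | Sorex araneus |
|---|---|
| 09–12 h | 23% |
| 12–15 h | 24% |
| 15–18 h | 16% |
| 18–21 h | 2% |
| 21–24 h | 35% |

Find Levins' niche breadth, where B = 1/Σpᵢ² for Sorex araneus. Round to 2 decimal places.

3.86

Convert percentages to proportions (divide by 100).
Σpᵢ² = 0.23² + 0.24² + 0.16² + 0.02² + 0.35² = 0.0529 + 0.0576 + 0.0256 + 0.0004 + 0.1225 = 0.2590
B = 1 / 0.2590 = 3.8610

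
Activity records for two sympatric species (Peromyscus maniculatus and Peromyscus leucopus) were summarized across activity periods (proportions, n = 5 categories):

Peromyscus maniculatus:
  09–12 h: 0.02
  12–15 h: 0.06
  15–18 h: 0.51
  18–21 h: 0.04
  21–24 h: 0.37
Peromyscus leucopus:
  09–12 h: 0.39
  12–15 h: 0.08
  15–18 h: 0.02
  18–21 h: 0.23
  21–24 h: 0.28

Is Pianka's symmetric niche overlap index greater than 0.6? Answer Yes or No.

No

Σ p₁ᵢp₂ᵢ = 0.0078 + 0.0048 + 0.0102 + 0.0092 + 0.1036 = 0.1356
Σp_1ᵢ² = 0.02² + 0.06² + 0.51² + 0.04² + 0.37² = 0.0004 + 0.0036 + 0.2601 + 0.0016 + 0.1369 = 0.4026
Σp_2ᵢ² = 0.39² + 0.08² + 0.02² + 0.23² + 0.28² = 0.1521 + 0.0064 + 0.0004 + 0.0529 + 0.0784 = 0.2902
O = 0.1356 / √(0.4026 × 0.2902) = 0.1356 / 0.34181 = 0.3967
O = 0.3967 < 0.6 → No.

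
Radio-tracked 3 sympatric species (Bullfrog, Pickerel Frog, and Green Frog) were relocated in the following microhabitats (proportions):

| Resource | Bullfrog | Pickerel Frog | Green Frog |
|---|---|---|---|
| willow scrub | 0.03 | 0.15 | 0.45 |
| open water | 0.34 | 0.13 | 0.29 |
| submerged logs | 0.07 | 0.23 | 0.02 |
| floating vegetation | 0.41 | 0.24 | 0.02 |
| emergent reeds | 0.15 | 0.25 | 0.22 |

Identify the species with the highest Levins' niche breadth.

Σp_Bullᵢ² = 0.03² + 0.34² + 0.07² + 0.41² + 0.15² = 0.0009 + 0.1156 + 0.0049 + 0.1681 + 0.0225 = 0.3120
B_Bull = 1 / 0.3120 = 3.2051
Σp_Pickᵢ² = 0.15² + 0.13² + 0.23² + 0.24² + 0.25² = 0.0225 + 0.0169 + 0.0529 + 0.0576 + 0.0625 = 0.2124
B_Pick = 1 / 0.2124 = 4.7081
Σp_Greeᵢ² = 0.45² + 0.29² + 0.02² + 0.02² + 0.22² = 0.2025 + 0.0841 + 0.0004 + 0.0004 + 0.0484 = 0.3358
B_Gree = 1 / 0.3358 = 2.9780
Highest B → broadest niche (most generalist): Pickerel Frog (B = 4.71).

Pickerel Frog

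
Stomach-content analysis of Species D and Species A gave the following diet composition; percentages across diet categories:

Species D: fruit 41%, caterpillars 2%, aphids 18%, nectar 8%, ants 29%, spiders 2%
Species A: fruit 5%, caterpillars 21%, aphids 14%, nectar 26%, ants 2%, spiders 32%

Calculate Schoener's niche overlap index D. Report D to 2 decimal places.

Convert percentages to proportions (divide by 100).
Σ|p₁ᵢ − p₂ᵢ| = 0.36 + 0.19 + 0.04 + 0.18 + 0.27 + 0.30 = 1.34
D = 1 − ½ × 1.34 = 1 − 0.670 = 0.3300

0.33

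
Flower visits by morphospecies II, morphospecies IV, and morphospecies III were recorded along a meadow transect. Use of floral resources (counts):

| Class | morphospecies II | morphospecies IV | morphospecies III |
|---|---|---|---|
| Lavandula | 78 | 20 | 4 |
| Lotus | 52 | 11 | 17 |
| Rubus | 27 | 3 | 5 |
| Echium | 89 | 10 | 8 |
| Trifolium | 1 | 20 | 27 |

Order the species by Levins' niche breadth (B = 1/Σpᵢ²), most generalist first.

Proportions for morphospecies II (n=247): 78/247=0.3158, 52/247=0.2105, 27/247=0.1093, 89/247=0.3603, 1/247=0.0040
Proportions for morphospecies IV (n=64): 20/64=0.3125, 11/64=0.1719, 3/64=0.0469, 10/64=0.1563, 20/64=0.3125
Proportions for morphospecies III (n=61): 4/61=0.0656, 17/61=0.2787, 5/61=0.0820, 8/61=0.1311, 27/61=0.4426
Σp_IIᵢ² = 0.3158² + 0.2105² + 0.1093² + 0.3603² + 0.0040² = 0.099730 + 0.044310 + 0.011946 + 0.129816 + 0.000016 = 0.285818
B_II = 1 / 0.285818 = 3.4987
Σp_IVᵢ² = 0.3125² + 0.1719² + 0.0469² + 0.1563² + 0.3125² = 0.097656 + 0.029550 + 0.002200 + 0.024430 + 0.097656 = 0.251492
B_IV = 1 / 0.251492 = 3.9763
Σp_IIIᵢ² = 0.0656² + 0.2787² + 0.0820² + 0.1311² + 0.4426² = 0.004303 + 0.077674 + 0.006724 + 0.017187 + 0.195895 = 0.301783
B_III = 1 / 0.301783 = 3.3136
Ranking by B (broadest → narrowest): morphospecies IV (3.98) > morphospecies II (3.50) > morphospecies III (3.31)

morphospecies IV > morphospecies II > morphospecies III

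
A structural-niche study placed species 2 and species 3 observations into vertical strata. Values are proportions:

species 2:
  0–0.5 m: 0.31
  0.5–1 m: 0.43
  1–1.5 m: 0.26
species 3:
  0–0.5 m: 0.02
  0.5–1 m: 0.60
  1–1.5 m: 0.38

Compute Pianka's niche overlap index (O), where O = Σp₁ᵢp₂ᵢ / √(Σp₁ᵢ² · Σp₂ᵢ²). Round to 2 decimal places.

0.87

Σ p₁ᵢp₂ᵢ = 0.0062 + 0.2580 + 0.0988 = 0.3630
Σp_1ᵢ² = 0.31² + 0.43² + 0.26² = 0.0961 + 0.1849 + 0.0676 = 0.3486
Σp_2ᵢ² = 0.02² + 0.60² + 0.38² = 0.0004 + 0.3600 + 0.1444 = 0.5048
O = 0.3630 / √(0.3486 × 0.5048) = 0.3630 / 0.41949 = 0.8653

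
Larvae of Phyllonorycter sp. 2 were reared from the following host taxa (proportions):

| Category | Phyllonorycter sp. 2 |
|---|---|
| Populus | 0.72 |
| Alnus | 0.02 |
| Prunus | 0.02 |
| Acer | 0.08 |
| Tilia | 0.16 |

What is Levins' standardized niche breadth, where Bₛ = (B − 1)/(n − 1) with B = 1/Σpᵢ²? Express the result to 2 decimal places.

0.20

Σpᵢ² = 0.72² + 0.02² + 0.02² + 0.08² + 0.16² = 0.5184 + 0.0004 + 0.0004 + 0.0064 + 0.0256 = 0.5512
B = 1 / 0.5512 = 1.8142
Bₛ = (B − 1)/(n − 1) = (1.8142 − 1)/(5 − 1) = 0.8142/4 = 0.2036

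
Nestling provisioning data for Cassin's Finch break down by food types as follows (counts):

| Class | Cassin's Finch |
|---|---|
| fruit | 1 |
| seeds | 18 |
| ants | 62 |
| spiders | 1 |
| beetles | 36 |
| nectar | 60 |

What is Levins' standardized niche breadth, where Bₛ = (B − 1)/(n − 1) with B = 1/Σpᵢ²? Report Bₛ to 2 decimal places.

Proportions for Cassin's Finch (n=178): 1/178=0.0056, 18/178=0.1011, 62/178=0.3483, 1/178=0.0056, 36/178=0.2022, 60/178=0.3371
Σpᵢ² = 0.0056² + 0.1011² + 0.3483² + 0.0056² + 0.2022² + 0.3371² = 0.000031 + 0.010221 + 0.121313 + 0.000031 + 0.040885 + 0.113636 = 0.286117
B = 1 / 0.286117 = 3.4951
Bₛ = (B − 1)/(n − 1) = (3.4951 − 1)/(6 − 1) = 2.4951/5 = 0.4990

0.50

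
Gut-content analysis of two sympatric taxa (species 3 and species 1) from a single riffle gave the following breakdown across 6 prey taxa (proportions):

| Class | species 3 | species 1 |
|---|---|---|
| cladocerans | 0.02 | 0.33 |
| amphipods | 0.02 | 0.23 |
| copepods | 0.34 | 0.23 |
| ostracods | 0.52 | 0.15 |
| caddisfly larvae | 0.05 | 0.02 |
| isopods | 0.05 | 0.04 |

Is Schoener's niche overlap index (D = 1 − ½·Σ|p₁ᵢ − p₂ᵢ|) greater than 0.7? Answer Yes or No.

Σ|p₁ᵢ − p₂ᵢ| = 0.31 + 0.21 + 0.11 + 0.37 + 0.03 + 0.01 = 1.04
D = 1 − ½ × 1.04 = 1 − 0.520 = 0.4800
D = 0.4800 < 0.7 → No.

No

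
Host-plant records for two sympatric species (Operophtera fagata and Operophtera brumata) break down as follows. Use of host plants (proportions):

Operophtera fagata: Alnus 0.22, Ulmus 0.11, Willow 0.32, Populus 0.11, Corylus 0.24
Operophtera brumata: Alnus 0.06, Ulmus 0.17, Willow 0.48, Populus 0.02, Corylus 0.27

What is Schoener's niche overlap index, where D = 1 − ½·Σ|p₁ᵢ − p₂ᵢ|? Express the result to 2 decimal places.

Σ|p₁ᵢ − p₂ᵢ| = 0.16 + 0.06 + 0.16 + 0.09 + 0.03 = 0.50
D = 1 − ½ × 0.50 = 1 − 0.250 = 0.7500

0.75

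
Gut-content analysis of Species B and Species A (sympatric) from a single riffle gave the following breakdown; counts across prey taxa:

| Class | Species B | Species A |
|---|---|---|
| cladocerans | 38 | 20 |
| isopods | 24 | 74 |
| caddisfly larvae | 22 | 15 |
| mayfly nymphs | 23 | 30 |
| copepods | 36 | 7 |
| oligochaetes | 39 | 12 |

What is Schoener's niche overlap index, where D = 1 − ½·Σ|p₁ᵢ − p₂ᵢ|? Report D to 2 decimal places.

Proportions for Species B (n=182): 38/182=0.2088, 24/182=0.1319, 22/182=0.1209, 23/182=0.1264, 36/182=0.1978, 39/182=0.2143
Proportions for Species A (n=158): 20/158=0.1266, 74/158=0.4684, 15/158=0.0949, 30/158=0.1899, 7/158=0.0443, 12/158=0.0759
Σ|p₁ᵢ − p₂ᵢ| = 0.0822 + 0.3365 + 0.0260 + 0.0635 + 0.1535 + 0.1384 = 0.8001
D = 1 − ½ × 0.8001 = 1 − 0.40005 = 0.59995

0.60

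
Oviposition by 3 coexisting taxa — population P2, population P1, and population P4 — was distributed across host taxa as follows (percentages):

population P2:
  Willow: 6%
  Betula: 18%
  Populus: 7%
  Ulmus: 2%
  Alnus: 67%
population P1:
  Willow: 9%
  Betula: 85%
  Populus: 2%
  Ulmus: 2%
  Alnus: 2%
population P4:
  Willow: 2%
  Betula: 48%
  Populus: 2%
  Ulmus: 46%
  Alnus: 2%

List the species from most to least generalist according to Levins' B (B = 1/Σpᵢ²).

population P4 > population P2 > population P1

Convert percentages to proportions (divide by 100).
Σp_P2ᵢ² = 0.06² + 0.18² + 0.07² + 0.02² + 0.67² = 0.0036 + 0.0324 + 0.0049 + 0.0004 + 0.4489 = 0.4902
B_P2 = 1 / 0.4902 = 2.0400
Σp_P1ᵢ² = 0.09² + 0.85² + 0.02² + 0.02² + 0.02² = 0.0081 + 0.7225 + 0.0004 + 0.0004 + 0.0004 = 0.7318
B_P1 = 1 / 0.7318 = 1.3665
Σp_P4ᵢ² = 0.02² + 0.48² + 0.02² + 0.46² + 0.02² = 0.0004 + 0.2304 + 0.0004 + 0.2116 + 0.0004 = 0.4432
B_P4 = 1 / 0.4432 = 2.2563
Ranking by B (broadest → narrowest): population P4 (2.26) > population P2 (2.04) > population P1 (1.37)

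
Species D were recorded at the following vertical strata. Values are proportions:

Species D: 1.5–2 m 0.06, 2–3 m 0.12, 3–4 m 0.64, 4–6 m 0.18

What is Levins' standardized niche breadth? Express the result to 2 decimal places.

Σpᵢ² = 0.06² + 0.12² + 0.64² + 0.18² = 0.0036 + 0.0144 + 0.4096 + 0.0324 = 0.4600
B = 1 / 0.4600 = 2.1739
Bₛ = (B − 1)/(n − 1) = (2.1739 − 1)/(4 − 1) = 1.1739/3 = 0.3913

0.39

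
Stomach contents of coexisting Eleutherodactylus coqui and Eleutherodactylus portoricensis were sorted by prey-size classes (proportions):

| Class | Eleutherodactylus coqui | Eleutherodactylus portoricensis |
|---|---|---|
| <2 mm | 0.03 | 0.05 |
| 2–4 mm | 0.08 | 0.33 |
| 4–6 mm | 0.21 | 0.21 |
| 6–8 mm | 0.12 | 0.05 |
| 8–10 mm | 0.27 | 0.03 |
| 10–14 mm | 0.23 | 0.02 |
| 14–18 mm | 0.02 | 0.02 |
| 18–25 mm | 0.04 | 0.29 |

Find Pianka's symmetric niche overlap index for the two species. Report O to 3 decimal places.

Σ p₁ᵢp₂ᵢ = 0.0015 + 0.0264 + 0.0441 + 0.0060 + 0.0081 + 0.0046 + 0.0004 + 0.0116 = 0.1027
Σp_1ᵢ² = 0.03² + 0.08² + 0.21² + 0.12² + 0.27² + 0.23² + 0.02² + 0.04² = 0.0009 + 0.0064 + 0.0441 + 0.0144 + 0.0729 + 0.0529 + 0.0004 + 0.0016 = 0.1936
Σp_2ᵢ² = 0.05² + 0.33² + 0.21² + 0.05² + 0.03² + 0.02² + 0.02² + 0.29² = 0.0025 + 0.1089 + 0.0441 + 0.0025 + 0.0009 + 0.0004 + 0.0004 + 0.0841 = 0.2438
O = 0.1027 / √(0.1936 × 0.2438) = 0.1027 / 0.217255 = 0.47272

0.473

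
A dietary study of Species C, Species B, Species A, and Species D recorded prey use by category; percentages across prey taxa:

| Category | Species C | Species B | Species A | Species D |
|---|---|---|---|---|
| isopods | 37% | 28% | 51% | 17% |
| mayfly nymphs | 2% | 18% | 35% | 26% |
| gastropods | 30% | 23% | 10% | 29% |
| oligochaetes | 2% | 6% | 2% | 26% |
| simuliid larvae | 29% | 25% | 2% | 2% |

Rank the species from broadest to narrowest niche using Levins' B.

Species B > Species D > Species C > Species A

Convert percentages to proportions (divide by 100).
Σp_Cᵢ² = 0.37² + 0.02² + 0.30² + 0.02² + 0.29² = 0.1369 + 0.0004 + 0.0900 + 0.0004 + 0.0841 = 0.3118
B_C = 1 / 0.3118 = 3.2072
Σp_Bᵢ² = 0.28² + 0.18² + 0.23² + 0.06² + 0.25² = 0.0784 + 0.0324 + 0.0529 + 0.0036 + 0.0625 = 0.2298
B_B = 1 / 0.2298 = 4.3516
Σp_Aᵢ² = 0.51² + 0.35² + 0.10² + 0.02² + 0.02² = 0.2601 + 0.1225 + 0.0100 + 0.0004 + 0.0004 = 0.3934
B_A = 1 / 0.3934 = 2.5419
Σp_Dᵢ² = 0.17² + 0.26² + 0.29² + 0.26² + 0.02² = 0.0289 + 0.0676 + 0.0841 + 0.0676 + 0.0004 = 0.2486
B_D = 1 / 0.2486 = 4.0225
Ranking by B (broadest → narrowest): Species B (4.35) > Species D (4.02) > Species C (3.21) > Species A (2.54)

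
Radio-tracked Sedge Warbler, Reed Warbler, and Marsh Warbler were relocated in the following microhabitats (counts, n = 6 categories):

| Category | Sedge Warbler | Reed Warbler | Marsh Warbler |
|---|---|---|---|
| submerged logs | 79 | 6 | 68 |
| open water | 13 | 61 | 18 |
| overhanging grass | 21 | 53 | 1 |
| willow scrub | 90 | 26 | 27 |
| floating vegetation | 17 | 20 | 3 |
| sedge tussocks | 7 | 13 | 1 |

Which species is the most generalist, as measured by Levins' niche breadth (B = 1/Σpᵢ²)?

Reed Warbler

Proportions for Sedge Warbler (n=227): 79/227=0.3480, 13/227=0.0573, 21/227=0.0925, 90/227=0.3965, 17/227=0.0749, 7/227=0.0308
Proportions for Reed Warbler (n=179): 6/179=0.0335, 61/179=0.3408, 53/179=0.2961, 26/179=0.1453, 20/179=0.1117, 13/179=0.0726
Proportions for Marsh Warbler (n=118): 68/118=0.5763, 18/118=0.1525, 1/118=0.0085, 27/118=0.2288, 3/118=0.0254, 1/118=0.0085
Σp_Sedgᵢ² = 0.3480² + 0.0573² + 0.0925² + 0.3965² + 0.0749² + 0.0308² = 0.121104 + 0.003283 + 0.008556 + 0.157212 + 0.005610 + 0.000949 = 0.296714
B_Sedg = 1 / 0.296714 = 3.3702
Σp_Reedᵢ² = 0.0335² + 0.3408² + 0.2961² + 0.1453² + 0.1117² + 0.0726² = 0.001122 + 0.116145 + 0.087675 + 0.021112 + 0.012477 + 0.005271 = 0.243802
B_Reed = 1 / 0.243802 = 4.1017
Σp_Marsᵢ² = 0.5763² + 0.1525² + 0.0085² + 0.2288² + 0.0254² + 0.0085² = 0.332122 + 0.023256 + 0.000072 + 0.052349 + 0.000645 + 0.000072 = 0.408516
B_Mars = 1 / 0.408516 = 2.4479
Highest B → broadest niche (most generalist): Reed Warbler (B = 4.10).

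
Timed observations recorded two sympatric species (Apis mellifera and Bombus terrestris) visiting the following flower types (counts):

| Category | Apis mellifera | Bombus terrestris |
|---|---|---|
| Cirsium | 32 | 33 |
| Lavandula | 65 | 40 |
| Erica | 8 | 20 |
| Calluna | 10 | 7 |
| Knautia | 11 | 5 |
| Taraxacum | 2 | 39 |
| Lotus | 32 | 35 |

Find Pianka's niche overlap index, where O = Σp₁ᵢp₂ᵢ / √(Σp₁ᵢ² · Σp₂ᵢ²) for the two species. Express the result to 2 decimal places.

Proportions for Apis mellifera (n=160): 32/160=0.2000, 65/160=0.4063, 8/160=0.0500, 10/160=0.0625, 11/160=0.0688, 2/160=0.0125, 32/160=0.2000
Proportions for Bombus terrestris (n=179): 33/179=0.1844, 40/179=0.2235, 20/179=0.1117, 7/179=0.0391, 5/179=0.0279, 39/179=0.2179, 35/179=0.1955
Σ p₁ᵢp₂ᵢ = 0.036880 + 0.090808 + 0.005585 + 0.002444 + 0.001920 + 0.002724 + 0.039100 = 0.179461
Σp_1ᵢ² = 0.2000² + 0.4063² + 0.0500² + 0.0625² + 0.0688² + 0.0125² + 0.2000² = 0.040000 + 0.165080 + 0.002500 + 0.003906 + 0.004733 + 0.000156 + 0.040000 = 0.256375
Σp_2ᵢ² = 0.1844² + 0.2235² + 0.1117² + 0.0391² + 0.0279² + 0.2179² + 0.1955² = 0.034003 + 0.049952 + 0.012477 + 0.001529 + 0.000778 + 0.047480 + 0.038220 = 0.184439
O = 0.179461 / √(0.256375 × 0.184439) = 0.179461 / 0.2174524 = 0.8253

0.83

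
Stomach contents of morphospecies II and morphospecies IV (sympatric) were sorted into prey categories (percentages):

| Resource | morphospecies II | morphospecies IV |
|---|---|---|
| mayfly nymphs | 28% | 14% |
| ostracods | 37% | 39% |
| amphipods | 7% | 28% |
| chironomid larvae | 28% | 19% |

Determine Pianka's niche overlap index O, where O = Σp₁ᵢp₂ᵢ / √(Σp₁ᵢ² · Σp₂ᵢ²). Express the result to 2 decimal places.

Convert percentages to proportions (divide by 100).
Σ p₁ᵢp₂ᵢ = 0.0392 + 0.1443 + 0.0196 + 0.0532 = 0.2563
Σp_1ᵢ² = 0.28² + 0.37² + 0.07² + 0.28² = 0.0784 + 0.1369 + 0.0049 + 0.0784 = 0.2986
Σp_2ᵢ² = 0.14² + 0.39² + 0.28² + 0.19² = 0.0196 + 0.1521 + 0.0784 + 0.0361 = 0.2862
O = 0.2563 / √(0.2986 × 0.2862) = 0.2563 / 0.29233 = 0.8767

0.88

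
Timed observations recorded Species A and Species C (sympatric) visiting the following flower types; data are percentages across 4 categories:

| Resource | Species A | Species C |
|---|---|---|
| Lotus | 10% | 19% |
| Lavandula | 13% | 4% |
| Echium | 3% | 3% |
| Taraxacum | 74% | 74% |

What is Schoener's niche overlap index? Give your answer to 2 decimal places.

Convert percentages to proportions (divide by 100).
Σ|p₁ᵢ − p₂ᵢ| = 0.09 + 0.09 + 0.00 + 0.00 = 0.18
D = 1 − ½ × 0.18 = 1 − 0.090 = 0.9100

0.91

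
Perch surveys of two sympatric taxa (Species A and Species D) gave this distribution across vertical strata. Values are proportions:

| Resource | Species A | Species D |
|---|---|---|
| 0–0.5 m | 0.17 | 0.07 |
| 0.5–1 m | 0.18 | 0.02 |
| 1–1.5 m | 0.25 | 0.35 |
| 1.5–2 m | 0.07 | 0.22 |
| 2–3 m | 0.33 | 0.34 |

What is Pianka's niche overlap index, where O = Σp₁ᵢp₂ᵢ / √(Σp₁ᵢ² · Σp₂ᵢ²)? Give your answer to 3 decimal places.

Σ p₁ᵢp₂ᵢ = 0.0119 + 0.0036 + 0.0875 + 0.0154 + 0.1122 = 0.2306
Σp_1ᵢ² = 0.17² + 0.18² + 0.25² + 0.07² + 0.33² = 0.0289 + 0.0324 + 0.0625 + 0.0049 + 0.1089 = 0.2376
Σp_2ᵢ² = 0.07² + 0.02² + 0.35² + 0.22² + 0.34² = 0.0049 + 0.0004 + 0.1225 + 0.0484 + 0.1156 = 0.2918
O = 0.2306 / √(0.2376 × 0.2918) = 0.2306 / 0.263309 = 0.87578

0.876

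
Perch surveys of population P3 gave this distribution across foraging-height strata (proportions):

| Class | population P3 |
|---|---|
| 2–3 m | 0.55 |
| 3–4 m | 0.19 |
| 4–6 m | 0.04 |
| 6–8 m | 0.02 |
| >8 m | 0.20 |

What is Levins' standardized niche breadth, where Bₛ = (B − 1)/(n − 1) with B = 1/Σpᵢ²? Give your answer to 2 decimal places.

0.41

Σpᵢ² = 0.55² + 0.19² + 0.04² + 0.02² + 0.20² = 0.3025 + 0.0361 + 0.0016 + 0.0004 + 0.0400 = 0.3806
B = 1 / 0.3806 = 2.6274
Bₛ = (B − 1)/(n − 1) = (2.6274 − 1)/(5 − 1) = 1.6274/4 = 0.4069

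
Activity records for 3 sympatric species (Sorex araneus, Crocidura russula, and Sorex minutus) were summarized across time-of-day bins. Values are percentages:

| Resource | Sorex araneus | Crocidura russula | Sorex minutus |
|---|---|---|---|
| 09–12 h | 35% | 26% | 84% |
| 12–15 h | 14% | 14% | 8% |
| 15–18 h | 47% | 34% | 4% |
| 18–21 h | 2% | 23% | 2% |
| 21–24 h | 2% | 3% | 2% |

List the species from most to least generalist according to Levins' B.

Crocidura russula > Sorex araneus > Sorex minutus

Convert percentages to proportions (divide by 100).
Σp_aranᵢ² = 0.35² + 0.14² + 0.47² + 0.02² + 0.02² = 0.1225 + 0.0196 + 0.2209 + 0.0004 + 0.0004 = 0.3638
B_aran = 1 / 0.3638 = 2.7488
Σp_russᵢ² = 0.26² + 0.14² + 0.34² + 0.23² + 0.03² = 0.0676 + 0.0196 + 0.1156 + 0.0529 + 0.0009 = 0.2566
B_russ = 1 / 0.2566 = 3.8971
Σp_minuᵢ² = 0.84² + 0.08² + 0.04² + 0.02² + 0.02² = 0.7056 + 0.0064 + 0.0016 + 0.0004 + 0.0004 = 0.7144
B_minu = 1 / 0.7144 = 1.3998
Ranking by B (broadest → narrowest): Crocidura russula (3.90) > Sorex araneus (2.75) > Sorex minutus (1.40)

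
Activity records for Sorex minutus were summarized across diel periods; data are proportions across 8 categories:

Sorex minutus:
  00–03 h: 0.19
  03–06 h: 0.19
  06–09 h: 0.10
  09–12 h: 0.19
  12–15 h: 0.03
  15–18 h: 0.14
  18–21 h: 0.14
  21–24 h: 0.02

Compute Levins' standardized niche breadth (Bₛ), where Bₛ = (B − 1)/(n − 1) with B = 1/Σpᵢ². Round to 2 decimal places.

Σpᵢ² = 0.19² + 0.19² + 0.10² + 0.19² + 0.03² + 0.14² + 0.14² + 0.02² = 0.0361 + 0.0361 + 0.0100 + 0.0361 + 0.0009 + 0.0196 + 0.0196 + 0.0004 = 0.1588
B = 1 / 0.1588 = 6.2972
Bₛ = (B − 1)/(n − 1) = (6.2972 − 1)/(8 − 1) = 5.2972/7 = 0.7567

0.76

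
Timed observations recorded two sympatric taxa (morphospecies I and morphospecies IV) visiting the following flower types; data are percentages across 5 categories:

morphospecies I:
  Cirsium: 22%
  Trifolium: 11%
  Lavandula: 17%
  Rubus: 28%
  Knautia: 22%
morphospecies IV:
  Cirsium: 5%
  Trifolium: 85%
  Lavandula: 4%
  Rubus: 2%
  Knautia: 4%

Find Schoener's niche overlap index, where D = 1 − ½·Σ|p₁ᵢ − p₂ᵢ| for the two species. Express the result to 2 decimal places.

0.26

Convert percentages to proportions (divide by 100).
Σ|p₁ᵢ − p₂ᵢ| = 0.17 + 0.74 + 0.13 + 0.26 + 0.18 = 1.48
D = 1 − ½ × 1.48 = 1 − 0.740 = 0.2600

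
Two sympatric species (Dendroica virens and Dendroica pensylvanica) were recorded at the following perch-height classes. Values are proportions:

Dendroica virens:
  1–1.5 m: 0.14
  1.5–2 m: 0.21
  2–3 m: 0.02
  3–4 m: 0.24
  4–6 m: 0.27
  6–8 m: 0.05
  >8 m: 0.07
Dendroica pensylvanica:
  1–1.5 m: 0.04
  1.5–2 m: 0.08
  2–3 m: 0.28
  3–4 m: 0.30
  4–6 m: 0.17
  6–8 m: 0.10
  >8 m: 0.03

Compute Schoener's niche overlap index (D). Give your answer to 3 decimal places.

0.630

Σ|p₁ᵢ − p₂ᵢ| = 0.10 + 0.13 + 0.26 + 0.06 + 0.10 + 0.05 + 0.04 = 0.74
D = 1 − ½ × 0.74 = 1 − 0.370 = 0.63000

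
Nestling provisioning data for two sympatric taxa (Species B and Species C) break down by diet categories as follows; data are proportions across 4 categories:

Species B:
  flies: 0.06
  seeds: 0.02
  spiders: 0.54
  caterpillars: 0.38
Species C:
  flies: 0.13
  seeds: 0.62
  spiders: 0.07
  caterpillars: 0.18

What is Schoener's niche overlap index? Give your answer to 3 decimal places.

0.330

Σ|p₁ᵢ − p₂ᵢ| = 0.07 + 0.60 + 0.47 + 0.20 = 1.34
D = 1 − ½ × 1.34 = 1 − 0.670 = 0.33000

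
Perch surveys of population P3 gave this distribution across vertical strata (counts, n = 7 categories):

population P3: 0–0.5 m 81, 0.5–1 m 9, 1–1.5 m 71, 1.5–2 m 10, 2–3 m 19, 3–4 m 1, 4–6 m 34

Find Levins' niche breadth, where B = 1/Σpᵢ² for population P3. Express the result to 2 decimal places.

3.81

Proportions for population P3 (n=225): 81/225=0.3600, 9/225=0.0400, 71/225=0.3156, 10/225=0.0444, 19/225=0.0844, 1/225=0.0044, 34/225=0.1511
Σpᵢ² = 0.3600² + 0.0400² + 0.3156² + 0.0444² + 0.0844² + 0.0044² + 0.1511² = 0.129600 + 0.001600 + 0.099603 + 0.001971 + 0.007123 + 0.000019 + 0.022831 = 0.262747
B = 1 / 0.262747 = 3.8059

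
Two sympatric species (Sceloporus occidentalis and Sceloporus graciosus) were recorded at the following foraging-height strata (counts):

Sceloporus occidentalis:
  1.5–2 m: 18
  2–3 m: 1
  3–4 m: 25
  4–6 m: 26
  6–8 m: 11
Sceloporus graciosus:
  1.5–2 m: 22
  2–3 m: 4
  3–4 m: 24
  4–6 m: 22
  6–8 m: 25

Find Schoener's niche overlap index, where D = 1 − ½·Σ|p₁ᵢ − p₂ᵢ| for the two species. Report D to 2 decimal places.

0.84

Proportions for Sceloporus occidentalis (n=81): 18/81=0.2222, 1/81=0.0123, 25/81=0.3086, 26/81=0.3210, 11/81=0.1358
Proportions for Sceloporus graciosus (n=97): 22/97=0.2268, 4/97=0.0412, 24/97=0.2474, 22/97=0.2268, 25/97=0.2577
Σ|p₁ᵢ − p₂ᵢ| = 0.0046 + 0.0289 + 0.0612 + 0.0942 + 0.1219 = 0.3108
D = 1 − ½ × 0.3108 = 1 − 0.15540 = 0.84460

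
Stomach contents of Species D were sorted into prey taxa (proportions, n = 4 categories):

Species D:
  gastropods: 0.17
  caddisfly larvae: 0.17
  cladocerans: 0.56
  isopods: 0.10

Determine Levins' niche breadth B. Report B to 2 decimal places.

Σpᵢ² = 0.17² + 0.17² + 0.56² + 0.10² = 0.0289 + 0.0289 + 0.3136 + 0.0100 = 0.3814
B = 1 / 0.3814 = 2.6219

2.62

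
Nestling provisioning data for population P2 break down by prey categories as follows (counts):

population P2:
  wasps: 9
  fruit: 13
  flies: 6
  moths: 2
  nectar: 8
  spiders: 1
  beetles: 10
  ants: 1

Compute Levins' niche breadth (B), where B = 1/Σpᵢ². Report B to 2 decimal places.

5.48

Proportions for population P2 (n=50): 9/50=0.1800, 13/50=0.2600, 6/50=0.1200, 2/50=0.0400, 8/50=0.1600, 1/50=0.0200, 10/50=0.2000, 1/50=0.0200
Σpᵢ² = 0.1800² + 0.2600² + 0.1200² + 0.0400² + 0.1600² + 0.0200² + 0.2000² + 0.0200² = 0.032400 + 0.067600 + 0.014400 + 0.001600 + 0.025600 + 0.000400 + 0.040000 + 0.000400 = 0.182400
B = 1 / 0.182400 = 5.4825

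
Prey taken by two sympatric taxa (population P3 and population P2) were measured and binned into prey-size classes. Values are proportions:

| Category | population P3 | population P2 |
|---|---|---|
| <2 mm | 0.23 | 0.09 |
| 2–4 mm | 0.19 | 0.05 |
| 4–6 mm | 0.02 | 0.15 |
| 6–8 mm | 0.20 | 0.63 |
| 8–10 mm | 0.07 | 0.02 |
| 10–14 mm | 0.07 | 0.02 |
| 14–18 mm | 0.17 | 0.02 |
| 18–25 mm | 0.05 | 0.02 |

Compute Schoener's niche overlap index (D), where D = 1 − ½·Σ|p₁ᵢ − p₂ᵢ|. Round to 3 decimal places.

Σ|p₁ᵢ − p₂ᵢ| = 0.14 + 0.14 + 0.13 + 0.43 + 0.05 + 0.05 + 0.15 + 0.03 = 1.12
D = 1 − ½ × 1.12 = 1 − 0.560 = 0.44000

0.440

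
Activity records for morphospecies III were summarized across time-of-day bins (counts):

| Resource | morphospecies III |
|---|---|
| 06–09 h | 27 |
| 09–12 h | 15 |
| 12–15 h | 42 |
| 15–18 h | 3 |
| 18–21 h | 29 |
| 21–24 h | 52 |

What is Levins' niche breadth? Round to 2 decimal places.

Proportions for morphospecies III (n=168): 27/168=0.1607, 15/168=0.0893, 42/168=0.2500, 3/168=0.0179, 29/168=0.1726, 52/168=0.3095
Σpᵢ² = 0.1607² + 0.0893² + 0.2500² + 0.0179² + 0.1726² + 0.3095² = 0.025824 + 0.007974 + 0.062500 + 0.000320 + 0.029791 + 0.095790 = 0.222199
B = 1 / 0.222199 = 4.5005

4.50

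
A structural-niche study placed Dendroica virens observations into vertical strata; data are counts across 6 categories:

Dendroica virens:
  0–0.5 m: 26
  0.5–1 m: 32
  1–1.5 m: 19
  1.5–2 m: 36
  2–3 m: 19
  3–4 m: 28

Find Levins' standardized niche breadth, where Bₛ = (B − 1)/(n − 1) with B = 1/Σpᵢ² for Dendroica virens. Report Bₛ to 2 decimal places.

0.94

Proportions for Dendroica virens (n=160): 26/160=0.1625, 32/160=0.2000, 19/160=0.1188, 36/160=0.2250, 19/160=0.1188, 28/160=0.1750
Σpᵢ² = 0.1625² + 0.2000² + 0.1188² + 0.2250² + 0.1188² + 0.1750² = 0.026406 + 0.040000 + 0.014113 + 0.050625 + 0.014113 + 0.030625 = 0.175882
B = 1 / 0.175882 = 5.6856
Bₛ = (B − 1)/(n − 1) = (5.6856 − 1)/(6 − 1) = 4.6856/5 = 0.9371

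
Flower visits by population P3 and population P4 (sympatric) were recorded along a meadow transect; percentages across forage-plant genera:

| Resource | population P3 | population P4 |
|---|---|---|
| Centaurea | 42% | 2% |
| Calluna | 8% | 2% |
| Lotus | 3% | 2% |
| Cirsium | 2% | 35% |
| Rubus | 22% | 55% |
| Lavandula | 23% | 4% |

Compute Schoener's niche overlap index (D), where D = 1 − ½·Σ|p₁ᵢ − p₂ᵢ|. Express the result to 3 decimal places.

Convert percentages to proportions (divide by 100).
Σ|p₁ᵢ − p₂ᵢ| = 0.40 + 0.06 + 0.01 + 0.33 + 0.33 + 0.19 = 1.32
D = 1 − ½ × 1.32 = 1 − 0.660 = 0.34000

0.340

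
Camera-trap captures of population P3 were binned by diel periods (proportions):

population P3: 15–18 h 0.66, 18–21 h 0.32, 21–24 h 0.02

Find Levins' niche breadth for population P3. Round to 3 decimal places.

Σpᵢ² = 0.66² + 0.32² + 0.02² = 0.4356 + 0.1024 + 0.0004 = 0.5384
B = 1 / 0.5384 = 1.85736

1.857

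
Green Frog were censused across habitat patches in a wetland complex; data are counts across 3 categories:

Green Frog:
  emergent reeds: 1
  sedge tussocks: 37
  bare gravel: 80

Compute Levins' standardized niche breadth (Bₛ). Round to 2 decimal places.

Proportions for Green Frog (n=118): 1/118=0.0085, 37/118=0.3136, 80/118=0.6780
Σpᵢ² = 0.0085² + 0.3136² + 0.6780² = 0.000072 + 0.098345 + 0.459684 = 0.558101
B = 1 / 0.558101 = 1.7918
Bₛ = (B − 1)/(n − 1) = (1.7918 − 1)/(3 − 1) = 0.7918/2 = 0.3959

0.40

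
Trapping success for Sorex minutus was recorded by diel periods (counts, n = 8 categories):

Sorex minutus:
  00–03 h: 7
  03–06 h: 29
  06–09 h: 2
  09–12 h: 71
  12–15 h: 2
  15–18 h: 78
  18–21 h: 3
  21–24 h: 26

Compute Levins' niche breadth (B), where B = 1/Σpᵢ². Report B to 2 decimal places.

3.74

Proportions for Sorex minutus (n=218): 7/218=0.0321, 29/218=0.1330, 2/218=0.0092, 71/218=0.3257, 2/218=0.0092, 78/218=0.3578, 3/218=0.0138, 26/218=0.1193
Σpᵢ² = 0.0321² + 0.1330² + 0.0092² + 0.3257² + 0.0092² + 0.3578² + 0.0138² + 0.1193² = 0.001030 + 0.017689 + 0.000085 + 0.106080 + 0.000085 + 0.128021 + 0.000190 + 0.014232 = 0.267412
B = 1 / 0.267412 = 3.7395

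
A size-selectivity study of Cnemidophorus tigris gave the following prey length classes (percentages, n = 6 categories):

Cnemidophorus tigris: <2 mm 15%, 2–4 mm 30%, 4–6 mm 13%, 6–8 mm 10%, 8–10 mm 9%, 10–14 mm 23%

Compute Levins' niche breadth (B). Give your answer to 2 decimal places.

Convert percentages to proportions (divide by 100).
Σpᵢ² = 0.15² + 0.30² + 0.13² + 0.10² + 0.09² + 0.23² = 0.0225 + 0.0900 + 0.0169 + 0.0100 + 0.0081 + 0.0529 = 0.2004
B = 1 / 0.2004 = 4.9900

4.99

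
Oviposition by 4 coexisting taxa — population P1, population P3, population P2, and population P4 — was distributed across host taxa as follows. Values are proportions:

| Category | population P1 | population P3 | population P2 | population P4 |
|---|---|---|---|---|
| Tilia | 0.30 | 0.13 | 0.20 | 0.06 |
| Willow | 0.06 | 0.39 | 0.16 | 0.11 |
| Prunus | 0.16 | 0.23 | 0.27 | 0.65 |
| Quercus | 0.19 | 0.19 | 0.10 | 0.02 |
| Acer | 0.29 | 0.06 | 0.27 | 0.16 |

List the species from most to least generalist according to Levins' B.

Σp_P1ᵢ² = 0.30² + 0.06² + 0.16² + 0.19² + 0.29² = 0.0900 + 0.0036 + 0.0256 + 0.0361 + 0.0841 = 0.2394
B_P1 = 1 / 0.2394 = 4.1771
Σp_P3ᵢ² = 0.13² + 0.39² + 0.23² + 0.19² + 0.06² = 0.0169 + 0.1521 + 0.0529 + 0.0361 + 0.0036 = 0.2616
B_P3 = 1 / 0.2616 = 3.8226
Σp_P2ᵢ² = 0.20² + 0.16² + 0.27² + 0.10² + 0.27² = 0.0400 + 0.0256 + 0.0729 + 0.0100 + 0.0729 = 0.2214
B_P2 = 1 / 0.2214 = 4.5167
Σp_P4ᵢ² = 0.06² + 0.11² + 0.65² + 0.02² + 0.16² = 0.0036 + 0.0121 + 0.4225 + 0.0004 + 0.0256 = 0.4642
B_P4 = 1 / 0.4642 = 2.1542
Ranking by B (broadest → narrowest): population P2 (4.52) > population P1 (4.18) > population P3 (3.82) > population P4 (2.15)

population P2 > population P1 > population P3 > population P4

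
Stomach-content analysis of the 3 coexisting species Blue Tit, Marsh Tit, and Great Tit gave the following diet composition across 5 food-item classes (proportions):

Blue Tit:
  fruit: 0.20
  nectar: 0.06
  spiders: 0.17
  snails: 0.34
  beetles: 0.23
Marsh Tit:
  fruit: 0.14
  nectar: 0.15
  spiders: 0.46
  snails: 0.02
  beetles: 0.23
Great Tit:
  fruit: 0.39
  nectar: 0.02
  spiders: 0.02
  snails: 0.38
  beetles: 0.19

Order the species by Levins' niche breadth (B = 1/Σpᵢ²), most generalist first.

Σp_Blueᵢ² = 0.20² + 0.06² + 0.17² + 0.34² + 0.23² = 0.0400 + 0.0036 + 0.0289 + 0.1156 + 0.0529 = 0.2410
B_Blue = 1 / 0.2410 = 4.1494
Σp_Marsᵢ² = 0.14² + 0.15² + 0.46² + 0.02² + 0.23² = 0.0196 + 0.0225 + 0.2116 + 0.0004 + 0.0529 = 0.3070
B_Mars = 1 / 0.3070 = 3.2573
Σp_Greaᵢ² = 0.39² + 0.02² + 0.02² + 0.38² + 0.19² = 0.1521 + 0.0004 + 0.0004 + 0.1444 + 0.0361 = 0.3334
B_Grea = 1 / 0.3334 = 2.9994
Ranking by B (broadest → narrowest): Blue Tit (4.15) > Marsh Tit (3.26) > Great Tit (3.00)

Blue Tit > Marsh Tit > Great Tit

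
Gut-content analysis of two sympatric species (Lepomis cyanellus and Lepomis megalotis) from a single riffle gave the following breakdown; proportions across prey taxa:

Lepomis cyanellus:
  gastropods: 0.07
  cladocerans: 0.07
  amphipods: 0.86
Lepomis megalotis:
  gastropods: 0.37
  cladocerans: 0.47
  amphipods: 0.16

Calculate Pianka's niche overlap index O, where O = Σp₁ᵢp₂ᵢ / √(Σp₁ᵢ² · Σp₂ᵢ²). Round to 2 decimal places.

Σ p₁ᵢp₂ᵢ = 0.0259 + 0.0329 + 0.1376 = 0.1964
Σp_1ᵢ² = 0.07² + 0.07² + 0.86² = 0.0049 + 0.0049 + 0.7396 = 0.7494
Σp_2ᵢ² = 0.37² + 0.47² + 0.16² = 0.1369 + 0.2209 + 0.0256 = 0.3834
O = 0.1964 / √(0.7494 × 0.3834) = 0.1964 / 0.53602 = 0.3664

0.37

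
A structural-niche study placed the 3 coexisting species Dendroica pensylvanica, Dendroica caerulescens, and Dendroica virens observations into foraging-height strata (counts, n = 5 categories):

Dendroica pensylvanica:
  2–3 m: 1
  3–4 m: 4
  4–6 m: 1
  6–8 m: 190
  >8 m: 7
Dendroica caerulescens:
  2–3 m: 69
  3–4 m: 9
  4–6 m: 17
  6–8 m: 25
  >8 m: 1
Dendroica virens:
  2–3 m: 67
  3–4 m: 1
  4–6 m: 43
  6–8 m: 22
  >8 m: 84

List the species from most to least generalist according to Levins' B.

Proportions for Dendroica pensylvanica (n=203): 1/203=0.0049, 4/203=0.0197, 1/203=0.0049, 190/203=0.9360, 7/203=0.0345
Proportions for Dendroica caerulescens (n=121): 69/121=0.5702, 9/121=0.0744, 17/121=0.1405, 25/121=0.2066, 1/121=0.0083
Proportions for Dendroica virens (n=217): 67/217=0.3088, 1/217=0.0046, 43/217=0.1982, 22/217=0.1014, 84/217=0.3871
Σp_pensᵢ² = 0.0049² + 0.0197² + 0.0049² + 0.9360² + 0.0345² = 0.000024 + 0.000388 + 0.000024 + 0.876096 + 0.001190 = 0.877722
B_pens = 1 / 0.877722 = 1.1393
Σp_caerᵢ² = 0.5702² + 0.0744² + 0.1405² + 0.2066² + 0.0083² = 0.325128 + 0.005535 + 0.019740 + 0.042684 + 0.000069 = 0.393156
B_caer = 1 / 0.393156 = 2.5435
Σp_vireᵢ² = 0.3088² + 0.0046² + 0.1982² + 0.1014² + 0.3871² = 0.095357 + 0.000021 + 0.039283 + 0.010282 + 0.149846 = 0.294789
B_vire = 1 / 0.294789 = 3.3923
Ranking by B (broadest → narrowest): Dendroica virens (3.39) > Dendroica caerulescens (2.54) > Dendroica pensylvanica (1.14)

Dendroica virens > Dendroica caerulescens > Dendroica pensylvanica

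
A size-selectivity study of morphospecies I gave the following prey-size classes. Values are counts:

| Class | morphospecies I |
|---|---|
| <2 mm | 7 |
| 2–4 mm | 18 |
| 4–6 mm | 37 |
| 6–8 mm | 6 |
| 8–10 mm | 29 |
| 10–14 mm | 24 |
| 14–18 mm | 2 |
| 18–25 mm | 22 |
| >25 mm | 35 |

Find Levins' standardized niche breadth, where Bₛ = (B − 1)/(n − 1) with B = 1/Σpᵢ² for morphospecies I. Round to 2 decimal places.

0.70

Proportions for morphospecies I (n=180): 7/180=0.0389, 18/180=0.1000, 37/180=0.2056, 6/180=0.0333, 29/180=0.1611, 24/180=0.1333, 2/180=0.0111, 22/180=0.1222, 35/180=0.1944
Σpᵢ² = 0.0389² + 0.1000² + 0.2056² + 0.0333² + 0.1611² + 0.1333² + 0.0111² + 0.1222² + 0.1944² = 0.001513 + 0.010000 + 0.042271 + 0.001109 + 0.025953 + 0.017769 + 0.000123 + 0.014933 + 0.037791 = 0.151462
B = 1 / 0.151462 = 6.6023
Bₛ = (B − 1)/(n − 1) = (6.6023 − 1)/(9 − 1) = 5.6023/8 = 0.7003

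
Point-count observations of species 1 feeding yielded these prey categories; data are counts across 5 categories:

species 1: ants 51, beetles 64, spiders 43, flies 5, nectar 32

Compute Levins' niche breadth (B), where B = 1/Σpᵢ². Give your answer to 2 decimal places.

3.96

Proportions for species 1 (n=195): 51/195=0.2615, 64/195=0.3282, 43/195=0.2205, 5/195=0.0256, 32/195=0.1641
Σpᵢ² = 0.2615² + 0.3282² + 0.2205² + 0.0256² + 0.1641² = 0.068382 + 0.107715 + 0.048620 + 0.000655 + 0.026929 = 0.252301
B = 1 / 0.252301 = 3.9635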